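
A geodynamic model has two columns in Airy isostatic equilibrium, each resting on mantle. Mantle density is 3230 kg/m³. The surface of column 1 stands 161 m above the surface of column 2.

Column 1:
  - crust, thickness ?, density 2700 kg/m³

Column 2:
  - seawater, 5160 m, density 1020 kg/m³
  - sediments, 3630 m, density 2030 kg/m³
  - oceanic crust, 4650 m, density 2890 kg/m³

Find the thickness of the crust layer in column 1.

33700 m

Take the compensation level at the base of the deeper column (depth z_c below the surface of column 1) and equate Σ ρ_i t_i down to z_c; mantle fills any gap and the z_c terms cancel.
Column 1: x×2700 + (z_c − 0 − x)×3230
Column 2: 161×0 + 5160×1020 + 3630×2030 + 4650×2890 + (z_c − 161 − 13440)×3230
The z_c×3230 term appears on both sides and cancels. Collect the known terms of each column as K = Σ(ρt)_known − 3230 × (depth of known layers): K_1 = 0 − 3230×0 = 0; K_2 = 26070600 − 3230×(161 + 13440) = −17860630.
Balance: K_1 − x×(3230 − 2700) = K_2, so x = (K_1 − K_2)/(3230 − 2700) = 17860600/530 = 33700 m.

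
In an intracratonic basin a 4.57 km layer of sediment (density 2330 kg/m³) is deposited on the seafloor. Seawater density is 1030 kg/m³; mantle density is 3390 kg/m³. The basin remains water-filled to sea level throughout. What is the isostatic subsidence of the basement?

2.52 km

Submarine loading: the sediment displaces seawater, and the subsidence is in turn flooded, so s (ρ_m − ρ_w) = t (ρ_sed − ρ_w).
s = 4.57 km × (2330 − 1030) / (3390 − 1030) = 2.52 km.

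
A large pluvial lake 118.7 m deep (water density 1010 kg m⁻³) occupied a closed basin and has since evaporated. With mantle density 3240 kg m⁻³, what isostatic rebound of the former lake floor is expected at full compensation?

37 m

u = d ρ_w/ρ_m = 118.7 m × 1010/3240 = 37 m.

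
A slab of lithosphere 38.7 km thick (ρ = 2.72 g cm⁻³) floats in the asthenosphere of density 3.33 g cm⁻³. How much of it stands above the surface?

7.09 km

Floating equilibrium: submerged depth d = t ρ_obj/ρ_fluid = 38.7 km × 2.72/3.33 = 31.61 km.
Freeboard = t − d = 38.7 km − 31.61 km = 7.09 km.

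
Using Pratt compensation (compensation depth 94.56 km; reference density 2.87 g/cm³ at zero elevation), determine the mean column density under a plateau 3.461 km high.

Pratt balance: ρ_ref D = ρ (D + h).
ρ = ρ_ref D/(D + h) = 2.87 × 94.56 km/(94.56 km + 3.461 km) = 2.77 g/cm³.

2.77 g/cm³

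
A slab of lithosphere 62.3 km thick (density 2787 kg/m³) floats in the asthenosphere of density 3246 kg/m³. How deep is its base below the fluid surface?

Draft d = t ρ_obj/ρ_fluid = 62.3 km × 2787/3246 = 53.5 km.

53.5 km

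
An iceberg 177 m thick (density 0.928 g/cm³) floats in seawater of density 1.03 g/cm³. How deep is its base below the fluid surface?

Draft d = t ρ_obj/ρ_fluid = 177 m × 0.928/1.03 = 159 m.

159 m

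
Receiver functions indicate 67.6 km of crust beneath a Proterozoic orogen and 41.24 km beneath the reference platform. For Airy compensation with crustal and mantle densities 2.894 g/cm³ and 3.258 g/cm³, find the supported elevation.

Excess crust Δ = 67.6 km − 41.24 km = 26.36 km, split between elevation h and root r with h + r = Δ.
Airy balance ρ_c h = (ρ_m − ρ_c) r gives r = h ρ_c/(ρ_m − ρ_c), so h (1 + ρ_c/(ρ_m − ρ_c)) = Δ, i.e. h = Δ (ρ_m − ρ_c)/ρ_m.
h = 26.36 km × 0.364/3.258 = 2.95 km.

2.95 km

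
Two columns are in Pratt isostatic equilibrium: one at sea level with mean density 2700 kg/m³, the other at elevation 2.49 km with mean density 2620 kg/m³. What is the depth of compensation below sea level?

81.5 km

ρ_ref D = ρ (D + h) → D (ρ_ref − ρ) = ρ h.
D = ρ h/(ρ_ref − ρ) = 2620 × 2.49 km/(2700 − 2620) = 81.5 km.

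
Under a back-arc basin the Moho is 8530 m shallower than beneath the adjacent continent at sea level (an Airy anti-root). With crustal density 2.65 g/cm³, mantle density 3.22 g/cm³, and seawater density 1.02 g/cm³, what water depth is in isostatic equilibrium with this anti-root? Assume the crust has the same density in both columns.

Replacing a thickness d of crust by seawater at the top must be balanced by replacing crust with mantle at the base: d (ρ_c − ρ_w) = a (ρ_m − ρ_c).
d = a (ρ_m − ρ_c)/(ρ_c − ρ_w) = 8530 m × 0.57/1.63 = 2980 m.

2980 m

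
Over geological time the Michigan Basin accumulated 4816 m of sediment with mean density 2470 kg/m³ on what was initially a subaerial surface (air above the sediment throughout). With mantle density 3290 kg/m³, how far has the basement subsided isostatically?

3620 m

Subaerial load: s = t ρ_sed / ρ_m = 4816 m × 2470/3290 = 3620 m.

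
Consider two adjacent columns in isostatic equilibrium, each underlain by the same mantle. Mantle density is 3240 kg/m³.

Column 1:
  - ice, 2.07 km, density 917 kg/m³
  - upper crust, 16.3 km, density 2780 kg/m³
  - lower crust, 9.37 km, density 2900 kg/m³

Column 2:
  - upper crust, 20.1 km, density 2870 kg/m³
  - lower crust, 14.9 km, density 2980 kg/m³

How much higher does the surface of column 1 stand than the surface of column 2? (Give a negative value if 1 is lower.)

For any compensation level in the mantle, the mantle terms cancel and isostasy reduces to e = (Σt_1 − Σt_2) − (Σ(ρt)_1 − Σ(ρt)_2) / ρ_m.
Σt_1 = 27.74 km; Σt_2 = 35 km; Σ(ρt)_1 = 74385.19; Σ(ρt)_2 = 102089 (in km·kg/m³).
e = (27.74 − 35) − (74385.19 − 102089) / 3240 = 1.29 km.

1.29 km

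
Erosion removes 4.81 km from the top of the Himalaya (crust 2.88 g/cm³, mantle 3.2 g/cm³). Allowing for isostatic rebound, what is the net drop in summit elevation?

0.481 km

Rebound u = e ρ_c/ρ_m = 4.81 km × 2.88/3.2 = 4.329 km.
Net surface drop = e − u = 4.81 km − 4.329 km = e (ρ_m − ρ_c)/ρ_m = 0.481 km.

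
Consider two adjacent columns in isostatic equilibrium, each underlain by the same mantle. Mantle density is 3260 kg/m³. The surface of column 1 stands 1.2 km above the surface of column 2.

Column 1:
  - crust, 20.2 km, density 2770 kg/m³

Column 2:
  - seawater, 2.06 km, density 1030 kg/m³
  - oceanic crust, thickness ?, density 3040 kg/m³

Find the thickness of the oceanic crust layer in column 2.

Take the compensation level at the base of the deeper column (depth z_c below the surface of column 1) and equate Σ ρ_i t_i down to z_c; mantle fills any gap and the z_c terms cancel.
Column 1: 20.2×2770 + (z_c − 20.2)×3260
Column 2: 1.2×0 + 2.06×1030 + x×3040 + (z_c − 1.2 − 2.06 − x)×3260
The z_c×3260 term appears on both sides and cancels. Collect the known terms of each column as K = Σ(ρt)_known − 3260 × (depth of known layers): K_1 = 55954 − 3260×20.2 = −9898; K_2 = 2121.8 − 3260×(1.2 + 2.06) = −8505.8.
Balance: K_1 = K_2 − x×(3260 − 3040), so x = (K_2 − K_1)/(3260 − 3040) = 1392.2/220 = 6.33 km.

6.33 km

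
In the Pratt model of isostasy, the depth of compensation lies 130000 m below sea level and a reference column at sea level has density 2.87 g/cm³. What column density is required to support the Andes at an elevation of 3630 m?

Pratt balance: ρ_ref D = ρ (D + h).
ρ = ρ_ref D/(D + h) = 2.87 × 130000 m/(130000 m + 3630 m) = 2.79 g/cm³.

2.79 g/cm³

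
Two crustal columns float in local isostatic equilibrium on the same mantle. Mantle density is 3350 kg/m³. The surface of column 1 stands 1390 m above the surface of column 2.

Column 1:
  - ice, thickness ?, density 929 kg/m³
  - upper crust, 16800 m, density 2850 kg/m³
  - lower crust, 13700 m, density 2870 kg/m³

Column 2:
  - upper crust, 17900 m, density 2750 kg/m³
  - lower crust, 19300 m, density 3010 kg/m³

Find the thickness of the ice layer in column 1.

Take the compensation level at the base of the deeper column (depth z_c below the surface of column 1) and equate Σ ρ_i t_i down to z_c; mantle fills any gap and the z_c terms cancel.
Column 1: x×929 + 16800×2850 + 13700×2870 + (z_c − 30500 − x)×3350
Column 2: 1390×0 + 17900×2750 + 19300×3010 + (z_c − 1390 − 37200)×3350
The z_c×3350 term appears on both sides and cancels. Collect the known terms of each column as K = Σ(ρt)_known − 3350 × (depth of known layers): K_1 = 87199000 − 3350×30500 = −14976000; K_2 = 107318000 − 3350×(1390 + 37200) = −21958500.
Balance: K_1 − x×(3350 − 929) = K_2, so x = (K_1 − K_2)/(3350 − 929) = 6982500/2421 = 2880 m.

2880 m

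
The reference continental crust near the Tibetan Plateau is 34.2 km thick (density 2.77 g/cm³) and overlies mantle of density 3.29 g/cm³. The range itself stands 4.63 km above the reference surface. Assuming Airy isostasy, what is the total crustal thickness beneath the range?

63.5 km

Root depth r = h ρ_c / (ρ_m − ρ_c) = 4.63 km × 2.77 / 0.52 = 24.66 km.
Total thickness = T + h + r = 34.2 km + 4.63 km + 24.66 km = 63.5 km.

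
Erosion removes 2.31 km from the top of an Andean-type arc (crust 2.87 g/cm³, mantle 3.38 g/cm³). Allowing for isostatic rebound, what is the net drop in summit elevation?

0.349 km

Rebound u = e ρ_c/ρ_m = 2.31 km × 2.87/3.38 = 1.961 km.
Net surface drop = e − u = 2.31 km − 1.961 km = e (ρ_m − ρ_c)/ρ_m = 0.349 km.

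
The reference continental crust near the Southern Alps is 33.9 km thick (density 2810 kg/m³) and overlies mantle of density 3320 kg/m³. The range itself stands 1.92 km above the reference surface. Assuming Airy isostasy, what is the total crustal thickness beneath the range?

46.4 km

Root depth r = h ρ_c / (ρ_m − ρ_c) = 1.92 km × 2810 / 510 = 10.58 km.
Total thickness = T + h + r = 33.9 km + 1.92 km + 10.58 km = 46.4 km.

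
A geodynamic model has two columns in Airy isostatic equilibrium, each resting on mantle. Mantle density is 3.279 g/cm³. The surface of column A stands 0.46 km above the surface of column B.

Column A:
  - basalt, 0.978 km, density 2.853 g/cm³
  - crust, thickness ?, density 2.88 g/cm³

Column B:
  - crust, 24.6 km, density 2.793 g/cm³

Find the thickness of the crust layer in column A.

Take the compensation level at the base of the deeper column (depth z_c below the surface of column A) and equate Σ ρ_i t_i down to z_c; mantle fills any gap and the z_c terms cancel.
Column A: 0.978×2.853 + x×2.88 + (z_c − 0.978 − x)×3.279
Column B: 0.46×0 + 24.6×2.793 + (z_c − 0.46 − 24.6)×3.279
The z_c×3.279 term appears on both sides and cancels. Collect the known terms of each column as K = Σ(ρt)_known − 3.279 × (depth of known layers): K_A = 2.790234 − 3.279×0.978 = −0.416628; K_B = 68.7078 − 3.279×(0.46 + 24.6) = −13.46394.
Balance: K_A − x×(3.279 − 2.88) = K_B, so x = (K_A − K_B)/(3.279 − 2.88) = 13.0473/0.399 = 32.7 km.

32.7 km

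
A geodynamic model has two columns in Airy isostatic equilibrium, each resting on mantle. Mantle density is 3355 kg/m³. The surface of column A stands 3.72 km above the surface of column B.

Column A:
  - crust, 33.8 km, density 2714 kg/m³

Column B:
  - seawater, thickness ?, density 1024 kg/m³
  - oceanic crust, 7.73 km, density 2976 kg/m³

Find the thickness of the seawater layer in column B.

2.68 km

Take the compensation level at the base of the deeper column (depth z_c below the surface of column A) and equate Σ ρ_i t_i down to z_c; mantle fills any gap and the z_c terms cancel.
Column A: 33.8×2714 + (z_c − 33.8)×3355
Column B: 3.72×0 + x×1024 + 7.73×2976 + (z_c − 3.72 − 7.73 − x)×3355
The z_c×3355 term appears on both sides and cancels. Collect the known terms of each column as K = Σ(ρt)_known − 3355 × (depth of known layers): K_A = 91733.2 − 3355×33.8 = −21665.8; K_B = 23004.48 − 3355×(3.72 + 7.73) = −15410.27.
Balance: K_A = K_B − x×(3355 − 1024), so x = (K_B − K_A)/(3355 − 1024) = 6255.53/2331 = 2.68 km.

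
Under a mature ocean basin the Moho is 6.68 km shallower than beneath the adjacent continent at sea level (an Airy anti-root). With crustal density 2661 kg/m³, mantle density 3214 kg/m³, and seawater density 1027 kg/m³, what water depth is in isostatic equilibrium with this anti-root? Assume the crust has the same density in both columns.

Replacing a thickness d of crust by seawater at the top must be balanced by replacing crust with mantle at the base: d (ρ_c − ρ_w) = a (ρ_m − ρ_c).
d = a (ρ_m − ρ_c)/(ρ_c − ρ_w) = 6.68 km × 553/1634 = 2.26 km.

2.26 km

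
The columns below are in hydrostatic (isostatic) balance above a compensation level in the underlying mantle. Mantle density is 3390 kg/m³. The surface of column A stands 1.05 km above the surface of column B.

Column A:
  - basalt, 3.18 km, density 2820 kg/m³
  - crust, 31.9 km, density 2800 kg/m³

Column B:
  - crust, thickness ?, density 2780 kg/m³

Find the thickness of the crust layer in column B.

Take the compensation level at the base of the deeper column (depth z_c below the surface of column A) and equate Σ ρ_i t_i down to z_c; mantle fills any gap and the z_c terms cancel.
Column A: 3.18×2820 + 31.9×2800 + (z_c − 35.08)×3390
Column B: 1.05×0 + x×2780 + (z_c − 1.05 − 0 − x)×3390
The z_c×3390 term appears on both sides and cancels. Collect the known terms of each column as K = Σ(ρt)_known − 3390 × (depth of known layers): K_A = 98287.6 − 3390×35.08 = −20633.6; K_B = 0 − 3390×(1.05 + 0) = −3559.5.
Balance: K_A = K_B − x×(3390 − 2780), so x = (K_B − K_A)/(3390 − 2780) = 17074.1/610 = 28 km.

28 km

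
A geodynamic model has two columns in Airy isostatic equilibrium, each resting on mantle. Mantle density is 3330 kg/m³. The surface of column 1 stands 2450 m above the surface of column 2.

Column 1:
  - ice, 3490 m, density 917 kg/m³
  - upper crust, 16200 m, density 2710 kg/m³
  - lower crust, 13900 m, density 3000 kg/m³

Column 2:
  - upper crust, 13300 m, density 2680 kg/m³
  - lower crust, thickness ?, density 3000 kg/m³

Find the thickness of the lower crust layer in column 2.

18900 m

Take the compensation level at the base of the deeper column (depth z_c below the surface of column 1) and equate Σ ρ_i t_i down to z_c; mantle fills any gap and the z_c terms cancel.
Column 1: 3490×917 + 16200×2710 + 13900×3000 + (z_c − 33590)×3330
Column 2: 2450×0 + 13300×2680 + x×3000 + (z_c − 2450 − 13300 − x)×3330
The z_c×3330 term appears on both sides and cancels. Collect the known terms of each column as K = Σ(ρt)_known − 3330 × (depth of known layers): K_1 = 88802330 − 3330×33590 = −23052370; K_2 = 35644000 − 3330×(2450 + 13300) = −16803500.
Balance: K_1 = K_2 − x×(3330 − 3000), so x = (K_2 − K_1)/(3330 − 3000) = 6248870/330 = 18900 m.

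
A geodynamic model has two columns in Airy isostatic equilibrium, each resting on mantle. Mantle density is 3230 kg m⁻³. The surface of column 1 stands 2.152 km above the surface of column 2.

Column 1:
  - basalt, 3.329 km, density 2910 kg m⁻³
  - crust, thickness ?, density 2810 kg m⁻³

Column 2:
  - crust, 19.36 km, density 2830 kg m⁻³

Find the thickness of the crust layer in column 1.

32.5 km

Take the compensation level at the base of the deeper column (depth z_c below the surface of column 1) and equate Σ ρ_i t_i down to z_c; mantle fills any gap and the z_c terms cancel.
Column 1: 3.329×2910 + x×2810 + (z_c − 3.329 − x)×3230
Column 2: 2.152×0 + 19.36×2830 + (z_c − 2.152 − 19.36)×3230
The z_c×3230 term appears on both sides and cancels. Collect the known terms of each column as K = Σ(ρt)_known − 3230 × (depth of known layers): K_1 = 9687.39 − 3230×3.329 = −1065.28; K_2 = 54788.8 − 3230×(2.152 + 19.36) = −14694.96.
Balance: K_1 − x×(3230 − 2810) = K_2, so x = (K_1 − K_2)/(3230 − 2810) = 13629.7/420 = 32.5 km.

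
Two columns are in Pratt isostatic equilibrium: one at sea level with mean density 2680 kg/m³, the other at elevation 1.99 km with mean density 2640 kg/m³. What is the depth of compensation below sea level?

ρ_ref D = ρ (D + h) → D (ρ_ref − ρ) = ρ h.
D = ρ h/(ρ_ref − ρ) = 2640 × 1.99 km/(2680 − 2640) = 131 km.

131 km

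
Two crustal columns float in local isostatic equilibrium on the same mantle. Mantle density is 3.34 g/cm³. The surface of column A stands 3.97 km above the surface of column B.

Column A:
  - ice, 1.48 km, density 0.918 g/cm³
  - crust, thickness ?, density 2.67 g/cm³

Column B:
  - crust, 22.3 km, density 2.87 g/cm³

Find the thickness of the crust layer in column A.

30.1 km

Take the compensation level at the base of the deeper column (depth z_c below the surface of column A) and equate Σ ρ_i t_i down to z_c; mantle fills any gap and the z_c terms cancel.
Column A: 1.48×0.918 + x×2.67 + (z_c − 1.48 − x)×3.34
Column B: 3.97×0 + 22.3×2.87 + (z_c − 3.97 − 22.3)×3.34
The z_c×3.34 term appears on both sides and cancels. Collect the known terms of each column as K = Σ(ρt)_known − 3.34 × (depth of known layers): K_A = 1.35864 − 3.34×1.48 = −3.58456; K_B = 64.001 − 3.34×(3.97 + 22.3) = −23.7408.
Balance: K_A − x×(3.34 − 2.67) = K_B, so x = (K_A − K_B)/(3.34 − 2.67) = 20.1562/0.67 = 30.1 km.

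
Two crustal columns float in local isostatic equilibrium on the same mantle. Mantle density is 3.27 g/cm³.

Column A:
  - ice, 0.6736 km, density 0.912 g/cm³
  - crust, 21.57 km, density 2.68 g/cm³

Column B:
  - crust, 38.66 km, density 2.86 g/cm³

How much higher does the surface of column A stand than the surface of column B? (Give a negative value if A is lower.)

−0.47 km

For any compensation level in the mantle, the mantle terms cancel and isostasy reduces to e = (Σt_A − Σt_B) − (Σ(ρt)_A − Σ(ρt)_B) / ρ_m.
Σt_A = 22.2436 km; Σt_B = 38.66 km; Σ(ρt)_A = 58.4219232; Σ(ρt)_B = 110.5676 (in km·g/cm³).
e = (22.2436 − 38.66) − (58.4219232 − 110.5676) / 3.27 = −0.47 km.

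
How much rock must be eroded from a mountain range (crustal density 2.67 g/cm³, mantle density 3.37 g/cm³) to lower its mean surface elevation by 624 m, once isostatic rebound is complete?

Net drop Δ = e − u = e − e ρ_c/ρ_m = e (ρ_m − ρ_c)/ρ_m.
e = Δ ρ_m/(ρ_m − ρ_c) = 624 m × 3.37/0.7 = 3000 m.

3000 m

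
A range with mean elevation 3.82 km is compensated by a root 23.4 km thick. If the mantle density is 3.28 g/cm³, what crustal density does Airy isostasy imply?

2.82 g/cm³

ρ_c h = (ρ_m − ρ_c) r → ρ_c (h + r) = ρ_m r → ρ_c = ρ_m r / (h + r).
ρ_c = 3.28 × 23.4 km / (3.82 km + 23.4 km) = 2.82 g/cm³.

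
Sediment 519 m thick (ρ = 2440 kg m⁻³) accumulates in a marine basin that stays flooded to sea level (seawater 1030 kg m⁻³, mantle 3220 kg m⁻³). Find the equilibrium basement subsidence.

334 m

Submarine loading: the sediment displaces seawater, and the subsidence is in turn flooded, so s (ρ_m − ρ_w) = t (ρ_sed − ρ_w).
s = 519 m × (2440 − 1030) / (3220 − 1030) = 334 m.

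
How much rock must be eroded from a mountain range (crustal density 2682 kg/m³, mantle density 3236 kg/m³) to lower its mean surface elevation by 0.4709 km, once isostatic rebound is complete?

2.75 km

Net drop Δ = e − u = e − e ρ_c/ρ_m = e (ρ_m − ρ_c)/ρ_m.
e = Δ ρ_m/(ρ_m − ρ_c) = 0.4709 km × 3236/554 = 2.75 km.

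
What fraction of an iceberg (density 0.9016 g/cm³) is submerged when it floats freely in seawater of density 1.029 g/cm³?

Submerged fraction = ρ_obj/ρ_fluid = 0.9016/1.029 = 87.6%.

87.6%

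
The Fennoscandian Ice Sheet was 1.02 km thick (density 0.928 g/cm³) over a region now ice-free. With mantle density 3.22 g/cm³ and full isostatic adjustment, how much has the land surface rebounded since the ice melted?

0.294 km

Removing the load lets mantle flow back in; uplift u satisfies ρ_ice t = ρ_m u.
u = t ρ_ice/ρ_m = 1.02 km × 0.928/3.22 = 0.294 km.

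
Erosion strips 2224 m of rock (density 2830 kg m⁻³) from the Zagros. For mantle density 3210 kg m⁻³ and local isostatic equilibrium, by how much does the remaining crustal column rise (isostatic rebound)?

1960 m

Unloading: uplift u = e ρ_c/ρ_m = 2224 m × 2830/3210 = 1960 m.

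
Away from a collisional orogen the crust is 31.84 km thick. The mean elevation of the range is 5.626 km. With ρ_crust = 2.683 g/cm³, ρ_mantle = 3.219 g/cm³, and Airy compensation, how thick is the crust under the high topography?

65.6 km

Root depth r = h ρ_c / (ρ_m − ρ_c) = 5.626 km × 2.683 / 0.536 = 28.16 km.
Total thickness = T + h + r = 31.84 km + 5.626 km + 28.16 km = 65.6 km.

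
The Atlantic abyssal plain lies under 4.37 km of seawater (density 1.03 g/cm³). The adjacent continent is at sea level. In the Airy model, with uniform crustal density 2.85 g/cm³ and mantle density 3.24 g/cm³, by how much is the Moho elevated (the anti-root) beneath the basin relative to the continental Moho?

Equating mass per unit area of the two columns: replacing crust with seawater at the top is compensated by replacing crust with mantle at the base: d (ρ_c − ρ_w) = a (ρ_m − ρ_c).
a = d (ρ_c − ρ_w)/(ρ_m − ρ_c) = 4.37 km × 1.82/0.39 = 20.4 km.

20.4 km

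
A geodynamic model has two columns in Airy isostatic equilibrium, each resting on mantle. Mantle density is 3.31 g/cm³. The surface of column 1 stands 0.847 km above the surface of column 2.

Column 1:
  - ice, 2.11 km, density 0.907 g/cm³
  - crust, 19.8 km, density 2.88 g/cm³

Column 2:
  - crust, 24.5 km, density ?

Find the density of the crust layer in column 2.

2.87 g/cm³

Take the compensation level at the base of the deeper column (depth z_c below the surface of column 1) and equate Σ ρ_i t_i down to z_c; mantle fills any gap and the z_c terms cancel.
Column 1: 2.11×0.907 + 19.8×2.88 + (z_c − 21.91)×3.31
Column 2: 0.847×0 + 24.5×ρ + (z_c − 0.847 − 24.5)×3.31
The z_c×3.31 term appears on both sides and cancels. Collect the known terms of each column as K = Σ(ρt)_known − 3.31 × (depth of known layers): K_1 = 58.93777 − 3.31×21.91 = −13.58433; K_2 = 0 − 3.31×(0.847 + 24.5) = −83.89857.
Balance: K_1 = K_2 + 24.5×ρ, so ρ = (K_1 − K_2)/24.5 = 70.3142/24.5 = 2.87 g/cm³.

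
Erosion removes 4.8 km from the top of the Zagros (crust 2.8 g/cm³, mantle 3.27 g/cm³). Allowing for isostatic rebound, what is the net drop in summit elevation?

Rebound u = e ρ_c/ρ_m = 4.8 km × 2.8/3.27 = 4.11 km.
Net surface drop = e − u = 4.8 km − 4.11 km = e (ρ_m − ρ_c)/ρ_m = 0.69 km.

0.69 km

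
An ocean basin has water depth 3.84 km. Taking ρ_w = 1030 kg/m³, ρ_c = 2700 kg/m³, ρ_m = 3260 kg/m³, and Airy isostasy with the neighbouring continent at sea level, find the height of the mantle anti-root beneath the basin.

11.5 km

Isostatic balance requires: replacing crust with seawater at the top is compensated by replacing crust with mantle at the base: d (ρ_c − ρ_w) = a (ρ_m − ρ_c).
a = d (ρ_c − ρ_w)/(ρ_m − ρ_c) = 3.84 km × 1670/560 = 11.5 km.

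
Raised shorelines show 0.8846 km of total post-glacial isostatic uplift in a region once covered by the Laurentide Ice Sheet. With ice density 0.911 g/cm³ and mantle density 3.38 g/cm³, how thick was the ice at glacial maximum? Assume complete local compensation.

3.28 km

u = t ρ_ice/ρ_m → t = u ρ_m/ρ_ice = 0.8846 km × 3.38/0.911 = 3.28 km.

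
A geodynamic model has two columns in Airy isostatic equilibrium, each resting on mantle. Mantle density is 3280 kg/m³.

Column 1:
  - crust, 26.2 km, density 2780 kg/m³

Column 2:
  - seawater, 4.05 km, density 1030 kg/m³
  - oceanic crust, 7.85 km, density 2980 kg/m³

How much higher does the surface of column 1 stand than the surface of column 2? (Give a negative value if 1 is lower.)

0.498 km

For any compensation level in the mantle, the mantle terms cancel and isostasy reduces to e = (Σt_1 − Σt_2) − (Σ(ρt)_1 − Σ(ρt)_2) / ρ_m.
Σt_1 = 26.2 km; Σt_2 = 11.9 km; Σ(ρt)_1 = 72836; Σ(ρt)_2 = 27564.5 (in km·kg/m³).
e = (26.2 − 11.9) − (72836 − 27564.5) / 3280 = 0.498 km.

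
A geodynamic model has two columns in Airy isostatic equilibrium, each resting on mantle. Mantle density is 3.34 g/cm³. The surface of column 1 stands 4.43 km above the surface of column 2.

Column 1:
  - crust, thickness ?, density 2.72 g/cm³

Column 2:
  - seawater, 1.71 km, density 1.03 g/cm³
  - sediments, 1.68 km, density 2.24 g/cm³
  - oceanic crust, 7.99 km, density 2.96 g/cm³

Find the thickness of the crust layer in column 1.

38.1 km

Take the compensation level at the base of the deeper column (depth z_c below the surface of column 1) and equate Σ ρ_i t_i down to z_c; mantle fills any gap and the z_c terms cancel.
Column 1: x×2.72 + (z_c − 0 − x)×3.34
Column 2: 4.43×0 + 1.71×1.03 + 1.68×2.24 + 7.99×2.96 + (z_c − 4.43 − 11.38)×3.34
The z_c×3.34 term appears on both sides and cancels. Collect the known terms of each column as K = Σ(ρt)_known − 3.34 × (depth of known layers): K_1 = 0 − 3.34×0 = 0; K_2 = 29.1749 − 3.34×(4.43 + 11.38) = −23.6305.
Balance: K_1 − x×(3.34 − 2.72) = K_2, so x = (K_1 − K_2)/(3.34 − 2.72) = 23.6305/0.62 = 38.1 km.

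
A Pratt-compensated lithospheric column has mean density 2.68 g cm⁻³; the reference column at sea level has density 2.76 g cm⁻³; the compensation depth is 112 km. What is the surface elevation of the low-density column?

3.34 km

ρ_ref D = ρ (D + h) → h = D (ρ_ref − ρ)/ρ.
h = 112 km × (2.76 − 2.68)/2.68 = 3.34 km.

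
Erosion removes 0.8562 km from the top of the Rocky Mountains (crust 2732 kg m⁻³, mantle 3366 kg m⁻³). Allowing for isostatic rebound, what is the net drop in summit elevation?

0.161 km

Rebound u = e ρ_c/ρ_m = 0.8562 km × 2732/3366 = 0.6949 km.
Net surface drop = e − u = 0.8562 km − 0.6949 km = e (ρ_m − ρ_c)/ρ_m = 0.161 km.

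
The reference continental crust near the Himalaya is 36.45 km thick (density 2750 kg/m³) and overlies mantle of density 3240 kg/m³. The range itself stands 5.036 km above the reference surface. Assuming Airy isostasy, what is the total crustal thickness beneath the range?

Root depth r = h ρ_c / (ρ_m − ρ_c) = 5.036 km × 2750 / 490 = 28.26 km.
Total thickness = T + h + r = 36.45 km + 5.036 km + 28.26 km = 69.7 km.

69.7 km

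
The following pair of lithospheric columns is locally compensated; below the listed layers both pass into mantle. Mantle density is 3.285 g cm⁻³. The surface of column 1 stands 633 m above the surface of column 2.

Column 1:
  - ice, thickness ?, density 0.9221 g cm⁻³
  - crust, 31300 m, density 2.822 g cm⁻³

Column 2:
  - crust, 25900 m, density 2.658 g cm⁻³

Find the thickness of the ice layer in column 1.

1620 m

Take the compensation level at the base of the deeper column (depth z_c below the surface of column 1) and equate Σ ρ_i t_i down to z_c; mantle fills any gap and the z_c terms cancel.
Column 1: x×0.9221 + 31300×2.822 + (z_c − 31300 − x)×3.285
Column 2: 633×0 + 25900×2.658 + (z_c − 633 − 25900)×3.285
The z_c×3.285 term appears on both sides and cancels. Collect the known terms of each column as K = Σ(ρt)_known − 3.285 × (depth of known layers): K_1 = 88328.6 − 3.285×31300 = −14491.9; K_2 = 68842.2 − 3.285×(633 + 25900) = −18318.705.
Balance: K_1 − x×(3.285 − 0.9221) = K_2, so x = (K_1 − K_2)/(3.285 − 0.9221) = 3826.81/2.3629 = 1620 m.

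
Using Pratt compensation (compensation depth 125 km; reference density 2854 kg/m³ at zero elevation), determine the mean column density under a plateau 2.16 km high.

Pratt balance: ρ_ref D = ρ (D + h).
ρ = ρ_ref D/(D + h) = 2854 × 125 km/(125 km + 2.16 km) = 2810 kg/m³.

2810 kg/m³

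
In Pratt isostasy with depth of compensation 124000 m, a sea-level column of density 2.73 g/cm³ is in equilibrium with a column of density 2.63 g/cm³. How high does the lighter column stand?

ρ_ref D = ρ (D + h) → h = D (ρ_ref − ρ)/ρ.
h = 124000 m × (2.73 − 2.63)/2.63 = 4710 m.

4710 m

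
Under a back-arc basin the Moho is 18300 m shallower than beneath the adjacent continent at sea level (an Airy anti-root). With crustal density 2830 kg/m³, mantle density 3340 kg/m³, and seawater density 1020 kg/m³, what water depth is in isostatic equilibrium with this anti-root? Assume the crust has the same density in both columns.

Replacing a thickness d of crust by seawater at the top must be balanced by replacing crust with mantle at the base: d (ρ_c − ρ_w) = a (ρ_m − ρ_c).
d = a (ρ_m − ρ_c)/(ρ_c − ρ_w) = 18300 m × 510/1810 = 5160 m.

5160 m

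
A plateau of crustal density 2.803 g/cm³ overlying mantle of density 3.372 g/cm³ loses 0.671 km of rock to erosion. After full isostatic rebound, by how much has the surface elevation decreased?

Rebound u = e ρ_c/ρ_m = 0.671 km × 2.803/3.372 = 0.5578 km.
Net surface drop = e − u = 0.671 km − 0.5578 km = e (ρ_m − ρ_c)/ρ_m = 0.113 km.

0.113 km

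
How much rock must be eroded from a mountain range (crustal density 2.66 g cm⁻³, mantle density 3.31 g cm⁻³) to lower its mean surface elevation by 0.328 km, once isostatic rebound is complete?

Net drop Δ = e − u = e − e ρ_c/ρ_m = e (ρ_m − ρ_c)/ρ_m.
e = Δ ρ_m/(ρ_m − ρ_c) = 0.328 km × 3.31/0.65 = 1.67 km.

1.67 km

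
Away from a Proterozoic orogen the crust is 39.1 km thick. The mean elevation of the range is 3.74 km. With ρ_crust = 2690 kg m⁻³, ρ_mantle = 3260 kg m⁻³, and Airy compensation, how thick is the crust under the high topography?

Root depth r = h ρ_c / (ρ_m − ρ_c) = 3.74 km × 2690 / 570 = 17.65 km.
Total thickness = T + h + r = 39.1 km + 3.74 km + 17.65 km = 60.5 km.

60.5 km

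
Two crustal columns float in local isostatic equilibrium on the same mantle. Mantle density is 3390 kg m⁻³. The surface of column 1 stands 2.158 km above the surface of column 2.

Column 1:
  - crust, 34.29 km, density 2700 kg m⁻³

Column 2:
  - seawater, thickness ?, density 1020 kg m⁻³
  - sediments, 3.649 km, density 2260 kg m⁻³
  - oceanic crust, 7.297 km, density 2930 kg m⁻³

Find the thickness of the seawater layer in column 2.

3.74 km

Take the compensation level at the base of the deeper column (depth z_c below the surface of column 1) and equate Σ ρ_i t_i down to z_c; mantle fills any gap and the z_c terms cancel.
Column 1: 34.29×2700 + (z_c − 34.29)×3390
Column 2: 2.158×0 + x×1020 + 3.649×2260 + 7.297×2930 + (z_c − 2.158 − 10.946 − x)×3390
The z_c×3390 term appears on both sides and cancels. Collect the known terms of each column as K = Σ(ρt)_known − 3390 × (depth of known layers): K_1 = 92583 − 3390×34.29 = −23660.1; K_2 = 29626.95 − 3390×(2.158 + 10.946) = −14795.61.
Balance: K_1 = K_2 − x×(3390 − 1020), so x = (K_2 − K_1)/(3390 − 1020) = 8864.49/2370 = 3.74 km.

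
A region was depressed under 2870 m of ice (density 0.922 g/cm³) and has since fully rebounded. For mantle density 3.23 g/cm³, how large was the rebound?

819 m

Removing the load lets mantle flow back in; uplift u satisfies ρ_ice t = ρ_m u.
u = t ρ_ice/ρ_m = 2870 m × 0.922/3.23 = 819 m.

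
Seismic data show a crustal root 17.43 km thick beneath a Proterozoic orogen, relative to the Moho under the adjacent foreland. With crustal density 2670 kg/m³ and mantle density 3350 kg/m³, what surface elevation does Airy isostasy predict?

4.44 km

Balancing pressure at the compensation depth: ρ_c h = (ρ_m − ρ_c) r.
h = r (ρ_m − ρ_c) / ρ_c = 17.43 km × (3350 − 2670) / 2670 = 4.44 km.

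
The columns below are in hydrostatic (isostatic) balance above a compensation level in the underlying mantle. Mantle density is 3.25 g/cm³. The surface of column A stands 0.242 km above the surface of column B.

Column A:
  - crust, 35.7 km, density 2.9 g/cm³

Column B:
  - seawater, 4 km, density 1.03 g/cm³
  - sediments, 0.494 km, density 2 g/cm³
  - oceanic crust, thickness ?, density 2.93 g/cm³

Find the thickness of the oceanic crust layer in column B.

Take the compensation level at the base of the deeper column (depth z_c below the surface of column A) and equate Σ ρ_i t_i down to z_c; mantle fills any gap and the z_c terms cancel.
Column A: 35.7×2.9 + (z_c − 35.7)×3.25
Column B: 0.242×0 + 4×1.03 + 0.494×2 + x×2.93 + (z_c − 0.242 − 4.494 − x)×3.25
The z_c×3.25 term appears on both sides and cancels. Collect the known terms of each column as K = Σ(ρt)_known − 3.25 × (depth of known layers): K_A = 103.53 − 3.25×35.7 = −12.495; K_B = 5.108 − 3.25×(0.242 + 4.494) = −10.284.
Balance: K_A = K_B − x×(3.25 − 2.93), so x = (K_B − K_A)/(3.25 − 2.93) = 2.211/0.32 = 6.91 km.

6.91 km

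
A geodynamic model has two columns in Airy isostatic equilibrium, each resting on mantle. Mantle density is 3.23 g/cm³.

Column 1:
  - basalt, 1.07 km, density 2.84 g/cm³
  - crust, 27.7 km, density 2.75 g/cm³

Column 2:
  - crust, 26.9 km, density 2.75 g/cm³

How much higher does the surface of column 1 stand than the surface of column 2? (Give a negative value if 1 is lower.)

0.248 km

For any compensation level in the mantle, the mantle terms cancel and isostasy reduces to e = (Σt_1 − Σt_2) − (Σ(ρt)_1 − Σ(ρt)_2) / ρ_m.
Σt_1 = 28.77 km; Σt_2 = 26.9 km; Σ(ρt)_1 = 79.2138; Σ(ρt)_2 = 73.975 (in km·g/cm³).
e = (28.77 − 26.9) − (79.2138 − 73.975) / 3.23 = 0.248 km.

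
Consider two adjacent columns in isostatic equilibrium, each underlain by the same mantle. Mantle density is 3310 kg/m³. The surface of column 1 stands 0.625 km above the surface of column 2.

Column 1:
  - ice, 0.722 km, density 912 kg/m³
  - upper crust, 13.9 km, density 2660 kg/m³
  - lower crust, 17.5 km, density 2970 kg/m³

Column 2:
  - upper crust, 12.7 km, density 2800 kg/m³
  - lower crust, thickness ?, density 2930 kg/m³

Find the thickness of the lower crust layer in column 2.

21.5 km

Take the compensation level at the base of the deeper column (depth z_c below the surface of column 1) and equate Σ ρ_i t_i down to z_c; mantle fills any gap and the z_c terms cancel.
Column 1: 0.722×912 + 13.9×2660 + 17.5×2970 + (z_c − 32.122)×3310
Column 2: 0.625×0 + 12.7×2800 + x×2930 + (z_c − 0.625 − 12.7 − x)×3310
The z_c×3310 term appears on both sides and cancels. Collect the known terms of each column as K = Σ(ρt)_known − 3310 × (depth of known layers): K_1 = 89607.464 − 3310×32.122 = −16716.356; K_2 = 35560 − 3310×(0.625 + 12.7) = −8545.75.
Balance: K_1 = K_2 − x×(3310 − 2930), so x = (K_2 − K_1)/(3310 − 2930) = 8170.61/380 = 21.5 km.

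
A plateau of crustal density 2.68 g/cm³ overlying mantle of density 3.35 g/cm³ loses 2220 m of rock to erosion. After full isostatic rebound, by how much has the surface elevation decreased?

Rebound u = e ρ_c/ρ_m = 2220 m × 2.68/3.35 = 1776 m.
Net surface drop = e − u = 2220 m − 1776 m = e (ρ_m − ρ_c)/ρ_m = 444 m.

444 m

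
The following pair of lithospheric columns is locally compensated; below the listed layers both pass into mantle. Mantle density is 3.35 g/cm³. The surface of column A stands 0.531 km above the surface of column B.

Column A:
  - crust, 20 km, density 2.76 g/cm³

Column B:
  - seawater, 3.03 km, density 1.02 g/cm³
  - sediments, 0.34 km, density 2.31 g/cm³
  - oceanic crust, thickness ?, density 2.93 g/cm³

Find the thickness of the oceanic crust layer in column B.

6.21 km

Take the compensation level at the base of the deeper column (depth z_c below the surface of column A) and equate Σ ρ_i t_i down to z_c; mantle fills any gap and the z_c terms cancel.
Column A: 20×2.76 + (z_c − 20)×3.35
Column B: 0.531×0 + 3.03×1.02 + 0.34×2.31 + x×2.93 + (z_c − 0.531 − 3.37 − x)×3.35
The z_c×3.35 term appears on both sides and cancels. Collect the known terms of each column as K = Σ(ρt)_known − 3.35 × (depth of known layers): K_A = 55.2 − 3.35×20 = −11.8; K_B = 3.876 − 3.35×(0.531 + 3.37) = −9.19235.
Balance: K_A = K_B − x×(3.35 − 2.93), so x = (K_B − K_A)/(3.35 − 2.93) = 2.60765/0.42 = 6.21 km.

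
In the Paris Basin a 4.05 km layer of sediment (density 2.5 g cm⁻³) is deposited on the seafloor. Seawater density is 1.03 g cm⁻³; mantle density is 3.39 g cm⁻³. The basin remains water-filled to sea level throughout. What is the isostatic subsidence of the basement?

Submarine loading: the sediment displaces seawater, and the subsidence is in turn flooded, so s (ρ_m − ρ_w) = t (ρ_sed − ρ_w).
s = 4.05 km × (2.5 − 1.03) / (3.39 − 1.03) = 2.52 km.

2.52 km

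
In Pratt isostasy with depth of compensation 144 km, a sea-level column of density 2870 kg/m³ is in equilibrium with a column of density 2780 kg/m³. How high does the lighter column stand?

ρ_ref D = ρ (D + h) → h = D (ρ_ref − ρ)/ρ.
h = 144 km × (2870 − 2780)/2780 = 4.66 km.

4.66 km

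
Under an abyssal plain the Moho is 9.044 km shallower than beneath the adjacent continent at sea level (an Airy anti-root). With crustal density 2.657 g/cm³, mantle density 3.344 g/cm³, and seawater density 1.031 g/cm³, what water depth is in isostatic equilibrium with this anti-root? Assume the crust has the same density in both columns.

3.82 km

Replacing a thickness d of crust by seawater at the top must be balanced by replacing crust with mantle at the base: d (ρ_c − ρ_w) = a (ρ_m − ρ_c).
d = a (ρ_m − ρ_c)/(ρ_c − ρ_w) = 9.044 km × 0.687/1.626 = 3.82 km.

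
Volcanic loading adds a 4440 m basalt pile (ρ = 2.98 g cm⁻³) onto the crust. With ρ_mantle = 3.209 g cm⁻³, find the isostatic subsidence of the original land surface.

Subaerial loading: s = t ρ_load / ρ_m.
s = 4440 m × 2.98/3.209 = 4120 m.

4120 m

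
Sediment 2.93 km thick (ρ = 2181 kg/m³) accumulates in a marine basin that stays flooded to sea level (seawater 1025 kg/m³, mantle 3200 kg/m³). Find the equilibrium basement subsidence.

Submarine loading: the sediment displaces seawater, and the subsidence is in turn flooded, so s (ρ_m − ρ_w) = t (ρ_sed − ρ_w).
s = 2.93 km × (2181 − 1025) / (3200 − 1025) = 1.56 km.

1.56 km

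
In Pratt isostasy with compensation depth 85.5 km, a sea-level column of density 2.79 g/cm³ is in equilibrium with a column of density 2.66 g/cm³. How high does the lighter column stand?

ρ_ref D = ρ (D + h) → h = D (ρ_ref − ρ)/ρ.
h = 85.5 km × (2.79 − 2.66)/2.66 = 4.18 km.

4.18 km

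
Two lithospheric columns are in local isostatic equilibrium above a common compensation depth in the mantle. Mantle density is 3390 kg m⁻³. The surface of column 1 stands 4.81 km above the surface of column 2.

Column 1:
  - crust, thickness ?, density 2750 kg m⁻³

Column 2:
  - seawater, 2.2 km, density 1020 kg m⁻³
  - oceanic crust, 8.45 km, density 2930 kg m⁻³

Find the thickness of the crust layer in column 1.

Take the compensation level at the base of the deeper column (depth z_c below the surface of column 1) and equate Σ ρ_i t_i down to z_c; mantle fills any gap and the z_c terms cancel.
Column 1: x×2750 + (z_c − 0 − x)×3390
Column 2: 4.81×0 + 2.2×1020 + 8.45×2930 + (z_c − 4.81 − 10.65)×3390
The z_c×3390 term appears on both sides and cancels. Collect the known terms of each column as K = Σ(ρt)_known − 3390 × (depth of known layers): K_1 = 0 − 3390×0 = 0; K_2 = 27002.5 − 3390×(4.81 + 10.65) = −25406.9.
Balance: K_1 − x×(3390 − 2750) = K_2, so x = (K_1 − K_2)/(3390 − 2750) = 25406.9/640 = 39.7 km.

39.7 km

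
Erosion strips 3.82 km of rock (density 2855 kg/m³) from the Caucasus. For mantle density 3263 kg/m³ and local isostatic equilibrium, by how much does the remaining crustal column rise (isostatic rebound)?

3.34 km

Unloading: uplift u = e ρ_c/ρ_m = 3.82 km × 2855/3263 = 3.34 km.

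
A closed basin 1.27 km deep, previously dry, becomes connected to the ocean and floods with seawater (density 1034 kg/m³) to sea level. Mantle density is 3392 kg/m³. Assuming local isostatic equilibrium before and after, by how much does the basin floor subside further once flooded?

After flooding the water column is d + s deep. Its weight must equal the weight of mantle displaced by the extra subsidence s: (d + s) ρ_w = s ρ_m.
s = d ρ_w / (ρ_m − ρ_w) = 1.27 km × 1034/(3392 − 1034) = 0.557 km.

0.557 km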